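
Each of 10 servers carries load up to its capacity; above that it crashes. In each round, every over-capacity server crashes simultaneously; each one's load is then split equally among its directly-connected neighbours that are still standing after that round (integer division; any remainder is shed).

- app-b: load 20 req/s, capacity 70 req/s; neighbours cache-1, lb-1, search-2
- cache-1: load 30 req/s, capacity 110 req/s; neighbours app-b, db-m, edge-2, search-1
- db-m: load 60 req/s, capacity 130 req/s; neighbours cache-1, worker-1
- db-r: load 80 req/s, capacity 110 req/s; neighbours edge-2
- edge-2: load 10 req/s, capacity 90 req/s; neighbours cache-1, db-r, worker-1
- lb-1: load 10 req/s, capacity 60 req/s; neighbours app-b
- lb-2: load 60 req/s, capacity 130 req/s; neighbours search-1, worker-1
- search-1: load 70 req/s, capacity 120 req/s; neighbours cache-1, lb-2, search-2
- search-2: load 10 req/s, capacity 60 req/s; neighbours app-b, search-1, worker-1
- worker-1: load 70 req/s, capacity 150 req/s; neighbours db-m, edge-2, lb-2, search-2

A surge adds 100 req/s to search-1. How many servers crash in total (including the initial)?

Round 1 — search-1 at 170 > 120. search-1 crashes.
  search-1 sheds 170 req/s to cache-1, lb-2, search-2: 56 each (2 lost).
    cache-1: 30+56 = 86 ≤ 110
    lb-2: 60+56 = 116 ≤ 130
    search-2: 10+56 = 66 > 60
Round 2 — search-2 crashes.
  search-2 sheds 66 req/s to app-b, worker-1: 33 each.
    app-b: 20+33 = 53 ≤ 70
    worker-1: 70+33 = 103 ≤ 150
No further crashes.

2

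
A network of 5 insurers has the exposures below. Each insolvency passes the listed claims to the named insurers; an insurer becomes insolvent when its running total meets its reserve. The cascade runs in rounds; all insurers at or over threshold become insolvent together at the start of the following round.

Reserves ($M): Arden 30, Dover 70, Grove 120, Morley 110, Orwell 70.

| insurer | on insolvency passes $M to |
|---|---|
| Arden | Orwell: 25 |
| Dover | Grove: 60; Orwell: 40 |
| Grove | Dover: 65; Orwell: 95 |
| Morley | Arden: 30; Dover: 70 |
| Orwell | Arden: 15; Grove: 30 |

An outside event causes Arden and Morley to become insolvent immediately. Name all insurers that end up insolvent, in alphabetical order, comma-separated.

Round 1 — Arden, Morley become insolvent (initial).
  Dover: +70 → 70 ≥ 70
  Orwell: +25 → 25 < 70
Round 2 — Dover becomes insolvent.
  Grove: +60 → 60 < 120
  Orwell: +40 → 65 < 70
No further insolvencies.

Arden, Dover, Morley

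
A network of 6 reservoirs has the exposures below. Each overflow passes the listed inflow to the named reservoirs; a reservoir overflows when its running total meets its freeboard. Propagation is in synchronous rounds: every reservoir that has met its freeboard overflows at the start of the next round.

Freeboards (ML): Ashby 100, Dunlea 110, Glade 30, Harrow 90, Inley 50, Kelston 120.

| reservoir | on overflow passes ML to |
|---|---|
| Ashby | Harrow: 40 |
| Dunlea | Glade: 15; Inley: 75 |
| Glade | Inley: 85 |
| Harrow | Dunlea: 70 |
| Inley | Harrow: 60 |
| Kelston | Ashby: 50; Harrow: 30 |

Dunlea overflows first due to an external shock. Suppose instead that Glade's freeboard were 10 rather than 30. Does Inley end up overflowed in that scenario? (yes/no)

With Glade's freeboard at 10:
Round 1 — Dunlea overflows (initial).
  Glade: +15 → 15 ≥ 10
  Inley: +75 → 75 ≥ 50
Round 2 — Glade, Inley overflow.
  Harrow: +60 → 60 < 90
No further overflows.

yes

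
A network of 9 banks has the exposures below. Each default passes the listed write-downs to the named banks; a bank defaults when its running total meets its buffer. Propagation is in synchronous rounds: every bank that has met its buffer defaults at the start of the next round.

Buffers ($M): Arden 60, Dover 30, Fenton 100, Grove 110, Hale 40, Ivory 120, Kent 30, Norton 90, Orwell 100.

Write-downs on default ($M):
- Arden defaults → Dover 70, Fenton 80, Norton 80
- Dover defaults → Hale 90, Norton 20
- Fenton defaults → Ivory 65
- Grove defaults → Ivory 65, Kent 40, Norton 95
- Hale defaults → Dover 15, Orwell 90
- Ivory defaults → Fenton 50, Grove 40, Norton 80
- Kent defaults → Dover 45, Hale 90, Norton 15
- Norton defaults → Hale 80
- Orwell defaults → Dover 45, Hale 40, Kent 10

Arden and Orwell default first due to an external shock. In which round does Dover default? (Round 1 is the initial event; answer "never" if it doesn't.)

Round 1 — Arden, Orwell default (initial).
  Dover: +70+45 → 115 ≥ 30
  Fenton: +80 → 80 < 100
  Hale: +40 → 40 ≥ 40
  Kent: +10 → 10 < 30
  Norton: +80 → 80 < 90
Round 2 — Dover, Hale default.
  Norton: +20 → 100 ≥ 90
Round 3 — Norton defaults.
No further defaults.

2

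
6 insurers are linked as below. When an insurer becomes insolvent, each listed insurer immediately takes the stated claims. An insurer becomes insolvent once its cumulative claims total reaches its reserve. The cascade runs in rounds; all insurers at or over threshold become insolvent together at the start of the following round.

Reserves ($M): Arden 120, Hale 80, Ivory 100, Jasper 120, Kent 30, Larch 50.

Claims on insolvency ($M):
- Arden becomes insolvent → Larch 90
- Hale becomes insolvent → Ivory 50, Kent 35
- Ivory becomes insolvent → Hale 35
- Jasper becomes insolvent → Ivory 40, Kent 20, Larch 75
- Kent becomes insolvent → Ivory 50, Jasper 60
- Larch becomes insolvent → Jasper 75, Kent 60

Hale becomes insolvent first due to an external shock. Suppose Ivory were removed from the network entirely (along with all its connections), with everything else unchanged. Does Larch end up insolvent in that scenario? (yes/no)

With Ivory removed:
Round 1 — Hale becomes insolvent (initial).
  Kent: +35 → 35 ≥ 30
Round 2 — Kent becomes insolvent.
  Jasper: +60 → 60 < 120
No further insolvencies.

no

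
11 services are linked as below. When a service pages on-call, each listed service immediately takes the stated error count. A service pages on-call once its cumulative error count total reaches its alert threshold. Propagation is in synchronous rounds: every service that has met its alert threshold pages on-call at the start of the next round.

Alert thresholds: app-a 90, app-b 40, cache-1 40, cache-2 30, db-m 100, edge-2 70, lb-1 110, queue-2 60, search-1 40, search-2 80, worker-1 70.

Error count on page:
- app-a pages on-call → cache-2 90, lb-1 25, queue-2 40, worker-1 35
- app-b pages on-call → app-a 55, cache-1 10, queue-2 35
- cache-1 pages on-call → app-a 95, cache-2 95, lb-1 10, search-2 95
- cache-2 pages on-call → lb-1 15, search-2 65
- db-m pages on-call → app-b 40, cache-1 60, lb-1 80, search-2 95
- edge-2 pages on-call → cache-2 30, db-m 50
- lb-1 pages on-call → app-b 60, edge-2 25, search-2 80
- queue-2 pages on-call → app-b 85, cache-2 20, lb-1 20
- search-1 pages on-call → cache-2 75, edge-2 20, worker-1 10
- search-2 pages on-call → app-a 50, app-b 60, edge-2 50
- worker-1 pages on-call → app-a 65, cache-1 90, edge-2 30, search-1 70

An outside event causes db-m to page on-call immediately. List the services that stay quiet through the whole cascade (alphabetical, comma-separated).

search-1, worker-1

Round 1 — db-m pages on-call (initial).
  app-b: +40 → 40 ≥ 40
  cache-1: +60 → 60 ≥ 40
  lb-1: +80 → 80 < 110
  search-2: +95 → 95 ≥ 80
Round 2 — app-b, cache-1, search-2 page on-call.
  app-a: +55+95+50 → 200 ≥ 90
  cache-2: +95 → 95 ≥ 30
  edge-2: +50 → 50 < 70
  lb-1: +10 → 90 < 110
  queue-2: +35 → 35 < 60
Round 3 — app-a, cache-2 page on-call.
  lb-1: +25+15 → 130 ≥ 110
  queue-2: +40 → 75 ≥ 60
  worker-1: +35 → 35 < 70
Round 4 — lb-1, queue-2 page on-call.
  edge-2: +25 → 75 ≥ 70
Round 5 — edge-2 pages on-call.
No further pages.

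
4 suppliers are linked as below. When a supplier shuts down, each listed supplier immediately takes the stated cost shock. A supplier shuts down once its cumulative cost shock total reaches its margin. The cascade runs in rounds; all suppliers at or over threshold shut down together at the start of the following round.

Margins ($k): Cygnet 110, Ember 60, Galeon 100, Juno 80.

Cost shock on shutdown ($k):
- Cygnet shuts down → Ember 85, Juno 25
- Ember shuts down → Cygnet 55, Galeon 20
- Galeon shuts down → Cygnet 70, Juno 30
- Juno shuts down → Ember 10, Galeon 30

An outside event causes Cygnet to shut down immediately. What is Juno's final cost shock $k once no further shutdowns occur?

25

Round 1 — Cygnet shuts down (initial).
  Ember: +85 → 85 ≥ 60
  Juno: +25 → 25 < 80
Round 2 — Ember shuts down.
  Galeon: +20 → 20 < 100
No further shutdowns.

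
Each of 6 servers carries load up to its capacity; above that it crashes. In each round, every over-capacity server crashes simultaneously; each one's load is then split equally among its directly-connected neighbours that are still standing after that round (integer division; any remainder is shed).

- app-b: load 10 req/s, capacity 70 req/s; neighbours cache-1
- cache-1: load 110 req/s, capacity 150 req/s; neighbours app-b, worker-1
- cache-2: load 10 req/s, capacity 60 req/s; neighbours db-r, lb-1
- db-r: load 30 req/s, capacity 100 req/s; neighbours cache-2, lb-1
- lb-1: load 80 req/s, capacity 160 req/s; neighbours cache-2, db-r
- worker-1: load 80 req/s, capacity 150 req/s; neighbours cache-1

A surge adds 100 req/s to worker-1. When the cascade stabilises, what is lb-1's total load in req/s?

Round 1 — worker-1 at 180 > 150. worker-1 crashes.
  worker-1 sheds 180 req/s to cache-1: 180 each.
    cache-1: 110+180 = 290 > 150
Round 2 — cache-1 crashes.
  cache-1 sheds 290 req/s to app-b: 290 each.
    app-b: 10+290 = 300 > 70
Round 3 — app-b crashes.
  app-b sheds 300 req/s: no online neighbours, lost.
No further crashes.

80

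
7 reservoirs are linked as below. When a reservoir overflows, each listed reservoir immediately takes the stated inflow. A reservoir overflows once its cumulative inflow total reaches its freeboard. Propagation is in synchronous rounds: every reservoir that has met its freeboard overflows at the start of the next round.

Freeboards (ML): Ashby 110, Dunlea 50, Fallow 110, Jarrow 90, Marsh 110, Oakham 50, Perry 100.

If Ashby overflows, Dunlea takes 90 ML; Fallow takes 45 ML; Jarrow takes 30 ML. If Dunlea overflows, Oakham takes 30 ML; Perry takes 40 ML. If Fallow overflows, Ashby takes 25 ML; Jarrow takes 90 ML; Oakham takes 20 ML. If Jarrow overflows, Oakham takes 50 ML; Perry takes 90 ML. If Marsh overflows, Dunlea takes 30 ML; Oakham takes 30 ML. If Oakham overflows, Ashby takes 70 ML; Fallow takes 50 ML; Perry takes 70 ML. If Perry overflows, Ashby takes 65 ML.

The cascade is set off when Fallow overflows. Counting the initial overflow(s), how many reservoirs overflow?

6

Round 1 — Fallow overflows (initial).
  Ashby: +25 → 25 < 110
  Jarrow: +90 → 90 ≥ 90
  Oakham: +20 → 20 < 50
Round 2 — Jarrow overflows.
  Oakham: +50 → 70 ≥ 50
  Perry: +90 → 90 < 100
Round 3 — Oakham overflows.
  Ashby: +70 → 95 < 110
  Perry: +70 → 160 ≥ 100
Round 4 — Perry overflows.
  Ashby: +65 → 160 ≥ 110
Round 5 — Ashby overflows.
  Dunlea: +90 → 90 ≥ 50
Round 6 — Dunlea overflows.
No further overflows.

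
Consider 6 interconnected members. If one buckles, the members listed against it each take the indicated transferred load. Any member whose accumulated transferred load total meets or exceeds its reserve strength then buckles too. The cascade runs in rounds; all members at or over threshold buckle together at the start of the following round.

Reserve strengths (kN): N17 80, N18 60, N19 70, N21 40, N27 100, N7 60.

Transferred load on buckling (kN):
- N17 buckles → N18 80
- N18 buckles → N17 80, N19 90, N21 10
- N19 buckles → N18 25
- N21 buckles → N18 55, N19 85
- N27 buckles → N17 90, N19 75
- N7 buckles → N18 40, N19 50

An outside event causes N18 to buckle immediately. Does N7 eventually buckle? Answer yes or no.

no

Round 1 — N18 buckles (initial).
  N17: +80 → 80 ≥ 80
  N19: +90 → 90 ≥ 70
  N21: +10 → 10 < 40
Round 2 — N17, N19 buckle.
No further bucklings.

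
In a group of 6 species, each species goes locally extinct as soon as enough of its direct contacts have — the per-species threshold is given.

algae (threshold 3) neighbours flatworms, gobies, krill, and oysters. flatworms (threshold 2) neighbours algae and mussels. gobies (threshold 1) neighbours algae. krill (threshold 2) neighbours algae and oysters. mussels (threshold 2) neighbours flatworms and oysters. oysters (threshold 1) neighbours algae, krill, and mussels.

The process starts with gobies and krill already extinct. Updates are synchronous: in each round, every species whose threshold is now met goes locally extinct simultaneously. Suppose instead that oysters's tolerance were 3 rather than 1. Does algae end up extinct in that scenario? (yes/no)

With oysters's tolerance at 3:
Round 1 — gobies, krill go locally extinct (initial).
Round 2 — no new extinctions; cascade stops.

no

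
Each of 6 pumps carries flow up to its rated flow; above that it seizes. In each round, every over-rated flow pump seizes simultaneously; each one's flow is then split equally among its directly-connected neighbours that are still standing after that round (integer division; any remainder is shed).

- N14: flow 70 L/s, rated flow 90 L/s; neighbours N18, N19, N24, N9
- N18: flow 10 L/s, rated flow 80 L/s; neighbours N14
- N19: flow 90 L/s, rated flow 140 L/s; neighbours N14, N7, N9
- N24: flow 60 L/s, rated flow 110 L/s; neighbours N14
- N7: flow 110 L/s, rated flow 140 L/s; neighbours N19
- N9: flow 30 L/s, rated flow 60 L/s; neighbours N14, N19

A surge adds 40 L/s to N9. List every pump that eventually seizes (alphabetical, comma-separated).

Round 1 — N9 at 70 > 60. N9 seizes.
  N9 sheds 70 L/s to N14, N19: 35 each.
    N14: 70+35 = 105 > 90
    N19: 90+35 = 125 ≤ 140
Round 2 — N14 seizes.
  N14 sheds 105 L/s to N18, N19, N24: 35 each.
    N18: 10+35 = 45 ≤ 80
    N19: 125+35 = 160 > 140
    N24: 60+35 = 95 ≤ 110
Round 3 — N19 seizes.
  N19 sheds 160 L/s to N7: 160 each.
    N7: 110+160 = 270 > 140
Round 4 — N7 seizes.
  N7 sheds 270 L/s: no online neighbours, lost.
No further seizures.

N14, N19, N7, N9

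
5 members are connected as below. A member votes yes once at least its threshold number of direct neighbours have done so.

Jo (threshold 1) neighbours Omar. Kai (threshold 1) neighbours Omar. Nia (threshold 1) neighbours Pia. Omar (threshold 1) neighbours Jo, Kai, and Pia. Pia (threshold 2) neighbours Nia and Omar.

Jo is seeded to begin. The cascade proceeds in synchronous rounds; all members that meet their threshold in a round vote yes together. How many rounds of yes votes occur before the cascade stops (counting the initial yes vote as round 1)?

3

Round 1 — Jo votes yes (initial).
Round 2 — checking thresholds:
  Omar: 1 of 3 neighbours ≥ 1, votes yes.
Round 3 — checking thresholds:
  Kai: 1 of 1 neighbours ≥ 1, votes yes.
  Pia: 1 of 2 neighbours < 2, holds.
Round 4 — no new yes votes; cascade stops.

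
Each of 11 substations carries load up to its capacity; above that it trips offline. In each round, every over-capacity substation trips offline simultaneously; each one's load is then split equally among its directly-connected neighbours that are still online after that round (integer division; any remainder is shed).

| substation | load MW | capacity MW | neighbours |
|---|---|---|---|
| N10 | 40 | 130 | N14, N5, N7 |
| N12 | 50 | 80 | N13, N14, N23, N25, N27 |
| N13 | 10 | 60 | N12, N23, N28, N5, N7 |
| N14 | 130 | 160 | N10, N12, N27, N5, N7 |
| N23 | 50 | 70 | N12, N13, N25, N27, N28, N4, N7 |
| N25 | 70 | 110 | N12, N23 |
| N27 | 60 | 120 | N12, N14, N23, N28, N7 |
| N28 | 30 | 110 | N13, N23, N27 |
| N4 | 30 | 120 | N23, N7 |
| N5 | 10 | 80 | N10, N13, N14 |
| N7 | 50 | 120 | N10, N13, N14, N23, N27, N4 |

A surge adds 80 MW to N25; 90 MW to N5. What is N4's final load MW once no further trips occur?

119

Round 1 — N25 at 150 > 110; N5 at 100 > 80. N25, N5 trip offline.
  N25 sheds 150 MW to N12, N23: 75 each.
    N12: 50+75 = 125 > 80
    N23: 50+75 = 125 > 70
  N5 sheds 100 MW to N10, N13, N14: 33 each (1 lost).
    N10: 40+33 = 73 ≤ 130
    N13: 10+33 = 43 ≤ 60
    N14: 130+33 = 163 > 160
Round 2 — N12, N14, N23 trip offline.
  N12 sheds 125 MW to N13, N27: 62 each (1 lost).
    N13: 43+62 = 105 > 60
    N27: 60+62 = 122 > 120
  N14 sheds 163 MW to N10, N27, N7: 54 each (1 lost).
    N10: 73+54 = 127 ≤ 130
    N27: 122+54 = 176 > 120
    N7: 50+54 = 104 ≤ 120
  N23 sheds 125 MW to N13, N27, N28, N4, N7: 25 each.
    N13: 105+25 = 130 > 60
    N27: 176+25 = 201 > 120
    N28: 30+25 = 55 ≤ 110
    N4: 30+25 = 55 ≤ 120
    N7: 104+25 = 129 > 120
Round 3 — N13, N27, N7 trip offline.
  N13 sheds 130 MW to N28: 130 each.
    N28: 55+130 = 185 > 110
  N27 sheds 201 MW to N28: 201 each.
    N28: 185+201 = 386 > 110
  N7 sheds 129 MW to N10, N4: 64 each (1 lost).
    N10: 127+64 = 191 > 130
    N4: 55+64 = 119 ≤ 120
Round 4 — N10, N28 trip offline.
  N10 sheds 191 MW: no online neighbours, lost.
  N28 sheds 386 MW: no online neighbours, lost.
No further trips.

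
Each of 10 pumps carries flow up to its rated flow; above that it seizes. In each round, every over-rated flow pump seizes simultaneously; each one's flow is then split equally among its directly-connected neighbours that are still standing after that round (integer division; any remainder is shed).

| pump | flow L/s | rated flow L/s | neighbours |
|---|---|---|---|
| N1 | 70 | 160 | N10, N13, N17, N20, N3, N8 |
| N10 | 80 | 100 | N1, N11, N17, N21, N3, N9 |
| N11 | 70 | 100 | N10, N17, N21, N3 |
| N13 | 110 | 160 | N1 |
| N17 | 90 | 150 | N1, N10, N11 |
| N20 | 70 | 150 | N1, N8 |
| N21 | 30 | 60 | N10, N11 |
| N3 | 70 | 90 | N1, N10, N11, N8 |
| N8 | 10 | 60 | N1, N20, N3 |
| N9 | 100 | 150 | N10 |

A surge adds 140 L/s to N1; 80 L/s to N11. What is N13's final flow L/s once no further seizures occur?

Round 1 — N1 at 210 > 160; N11 at 150 > 100. N1, N11 seize.
  N1 sheds 210 L/s to N10, N13, N17, N20, N3, N8: 35 each.
    N10: 80+35 = 115 > 100
    N13: 110+35 = 145 ≤ 160
    N17: 90+35 = 125 ≤ 150
    N20: 70+35 = 105 ≤ 150
    N3: 70+35 = 105 > 90
    N8: 10+35 = 45 ≤ 60
  N11 sheds 150 L/s to N10, N17, N21, N3: 37 each (2 lost).
    N10: 115+37 = 152 > 100
    N17: 125+37 = 162 > 150
    N21: 30+37 = 67 > 60
    N3: 105+37 = 142 > 90
Round 2 — N10, N17, N21, N3 seize.
  N10 sheds 152 L/s to N9: 152 each.
    N9: 100+152 = 252 > 150
  N17 sheds 162 L/s: no online neighbours, lost.
  N21 sheds 67 L/s: no online neighbours, lost.
  N3 sheds 142 L/s to N8: 142 each.
    N8: 45+142 = 187 > 60
Round 3 — N8, N9 seize.
  N8 sheds 187 L/s to N20: 187 each.
    N20: 105+187 = 292 > 150
  N9 sheds 252 L/s: no online neighbours, lost.
Round 4 — N20 seizes.
  N20 sheds 292 L/s: no online neighbours, lost.
No further seizures.

145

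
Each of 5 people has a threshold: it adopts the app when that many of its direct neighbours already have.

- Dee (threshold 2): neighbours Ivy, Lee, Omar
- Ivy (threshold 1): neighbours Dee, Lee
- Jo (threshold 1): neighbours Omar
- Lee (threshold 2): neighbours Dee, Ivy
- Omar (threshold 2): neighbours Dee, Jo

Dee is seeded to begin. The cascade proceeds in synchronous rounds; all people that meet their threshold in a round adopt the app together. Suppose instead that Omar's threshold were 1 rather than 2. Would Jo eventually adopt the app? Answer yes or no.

yes

With Omar's threshold at 1:
Round 1 — Dee adopts the app (initial).
Round 2 — checking thresholds:
  Ivy: 1 of 2 neighbours ≥ 1, adopts the app.
  Lee: 1 of 2 neighbours < 2, not yet.
  Omar: 1 of 2 neighbours ≥ 1, adopts the app.
Round 3 — checking thresholds:
  Jo: 1 of 1 neighbours ≥ 1, adopts the app.
  Lee: 2 of 2 neighbours ≥ 2, adopts the app.
Round 4 — no new adoptions; cascade stops.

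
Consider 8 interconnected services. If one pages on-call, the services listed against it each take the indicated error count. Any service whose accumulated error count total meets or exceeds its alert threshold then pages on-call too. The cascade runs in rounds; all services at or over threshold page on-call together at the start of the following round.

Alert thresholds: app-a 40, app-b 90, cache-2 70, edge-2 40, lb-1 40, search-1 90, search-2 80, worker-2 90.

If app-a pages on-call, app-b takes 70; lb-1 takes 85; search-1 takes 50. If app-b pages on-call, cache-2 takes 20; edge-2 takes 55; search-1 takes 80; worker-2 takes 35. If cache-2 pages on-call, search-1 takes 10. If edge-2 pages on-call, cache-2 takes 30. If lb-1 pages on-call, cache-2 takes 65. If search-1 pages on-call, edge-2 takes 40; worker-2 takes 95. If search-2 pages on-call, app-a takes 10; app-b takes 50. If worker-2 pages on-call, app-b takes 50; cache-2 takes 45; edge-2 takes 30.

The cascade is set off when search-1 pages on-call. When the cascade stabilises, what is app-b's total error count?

50

Round 1 — search-1 pages on-call (initial).
  edge-2: +40 → 40 ≥ 40
  worker-2: +95 → 95 ≥ 90
Round 2 — edge-2, worker-2 page on-call.
  app-b: +50 → 50 < 90
  cache-2: +30+45 → 75 ≥ 70
Round 3 — cache-2 pages on-call.
No further pages.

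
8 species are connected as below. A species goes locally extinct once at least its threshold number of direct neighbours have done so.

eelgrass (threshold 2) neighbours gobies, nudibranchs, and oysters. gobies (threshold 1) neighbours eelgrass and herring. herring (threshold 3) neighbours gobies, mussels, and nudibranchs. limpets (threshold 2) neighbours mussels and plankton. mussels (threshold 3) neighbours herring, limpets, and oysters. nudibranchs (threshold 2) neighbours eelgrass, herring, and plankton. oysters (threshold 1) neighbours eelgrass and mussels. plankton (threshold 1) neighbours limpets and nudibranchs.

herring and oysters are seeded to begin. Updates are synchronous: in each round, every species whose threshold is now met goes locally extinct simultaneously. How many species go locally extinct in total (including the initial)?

Round 1 — herring, oysters go locally extinct (initial).
Round 2 — checking thresholds:
  eelgrass: 1 of 3 neighbours < 2, not yet.
  gobies: 1 of 2 neighbours ≥ 1, goes locally extinct.
  mussels: 2 of 3 neighbours < 3, not yet.
  nudibranchs: 1 of 3 neighbours < 2, not yet.
Round 3 — checking thresholds:
  eelgrass: 2 of 3 neighbours ≥ 2, goes locally extinct.
  mussels: 2 of 3 neighbours < 3, not yet.
  nudibranchs: 1 of 3 neighbours < 2, not yet.
Round 4 — checking thresholds:
  mussels: 2 of 3 neighbours < 3, not yet.
  nudibranchs: 2 of 3 neighbours ≥ 2, goes locally extinct.
Round 5 — checking thresholds:
  mussels: 2 of 3 neighbours < 3, not yet.
  plankton: 1 of 2 neighbours ≥ 1, goes locally extinct.
Round 6 — no new extinctions; cascade stops.

6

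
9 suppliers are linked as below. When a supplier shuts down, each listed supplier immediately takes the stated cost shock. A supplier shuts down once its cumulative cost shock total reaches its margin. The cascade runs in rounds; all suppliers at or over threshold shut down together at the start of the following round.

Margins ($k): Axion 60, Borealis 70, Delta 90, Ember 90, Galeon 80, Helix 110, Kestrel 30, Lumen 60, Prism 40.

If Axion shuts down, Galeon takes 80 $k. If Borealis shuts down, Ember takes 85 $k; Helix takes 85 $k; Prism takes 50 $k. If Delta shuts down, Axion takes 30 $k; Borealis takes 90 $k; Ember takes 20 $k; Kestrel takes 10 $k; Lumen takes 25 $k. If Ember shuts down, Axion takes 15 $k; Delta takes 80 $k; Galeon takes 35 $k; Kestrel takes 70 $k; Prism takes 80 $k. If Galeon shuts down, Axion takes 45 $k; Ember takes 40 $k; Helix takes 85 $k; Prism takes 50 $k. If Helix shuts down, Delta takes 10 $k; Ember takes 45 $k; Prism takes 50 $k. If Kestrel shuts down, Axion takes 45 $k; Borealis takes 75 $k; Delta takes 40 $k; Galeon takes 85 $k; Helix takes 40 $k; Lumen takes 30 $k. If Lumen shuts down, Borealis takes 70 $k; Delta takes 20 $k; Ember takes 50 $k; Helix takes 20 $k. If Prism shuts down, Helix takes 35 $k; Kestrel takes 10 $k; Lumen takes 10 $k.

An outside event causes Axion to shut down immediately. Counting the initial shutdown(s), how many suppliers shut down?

4

Round 1 — Axion shuts down (initial).
  Galeon: +80 → 80 ≥ 80
Round 2 — Galeon shuts down.
  Ember: +40 → 40 < 90
  Helix: +85 → 85 < 110
  Prism: +50 → 50 ≥ 40
Round 3 — Prism shuts down.
  Helix: +35 → 120 ≥ 110
  Kestrel: +10 → 10 < 30
  Lumen: +10 → 10 < 60
Round 4 — Helix shuts down.
  Delta: +10 → 10 < 90
  Ember: +45 → 85 < 90
No further shutdowns.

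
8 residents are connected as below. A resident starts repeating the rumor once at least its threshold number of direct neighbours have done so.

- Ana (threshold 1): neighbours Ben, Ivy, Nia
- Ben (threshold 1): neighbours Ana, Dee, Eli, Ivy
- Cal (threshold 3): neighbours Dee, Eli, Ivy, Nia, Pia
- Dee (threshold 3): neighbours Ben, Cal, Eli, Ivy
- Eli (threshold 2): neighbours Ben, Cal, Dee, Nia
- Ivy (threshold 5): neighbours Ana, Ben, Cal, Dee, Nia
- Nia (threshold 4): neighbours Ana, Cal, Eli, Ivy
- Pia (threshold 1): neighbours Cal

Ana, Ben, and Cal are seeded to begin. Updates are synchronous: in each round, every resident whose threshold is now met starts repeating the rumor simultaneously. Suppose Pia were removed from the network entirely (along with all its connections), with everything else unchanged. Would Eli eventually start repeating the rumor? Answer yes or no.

yes

With Pia removed:
Round 1 — Ana, Ben, Cal start repeating the rumor (initial).
Round 2 — checking thresholds:
  Dee: 2 of 4 neighbours < 3, not yet.
  Eli: 2 of 4 neighbours ≥ 2, starts repeating the rumor.
  Ivy: 3 of 5 neighbours < 5, not yet.
  Nia: 2 of 4 neighbours < 4, not yet.
Round 3 — checking thresholds:
  Dee: 3 of 4 neighbours ≥ 3, starts repeating the rumor.
  Ivy: 3 of 5 neighbours < 5, not yet.
  Nia: 3 of 4 neighbours < 4, not yet.
Round 4 — no new spreads; cascade stops.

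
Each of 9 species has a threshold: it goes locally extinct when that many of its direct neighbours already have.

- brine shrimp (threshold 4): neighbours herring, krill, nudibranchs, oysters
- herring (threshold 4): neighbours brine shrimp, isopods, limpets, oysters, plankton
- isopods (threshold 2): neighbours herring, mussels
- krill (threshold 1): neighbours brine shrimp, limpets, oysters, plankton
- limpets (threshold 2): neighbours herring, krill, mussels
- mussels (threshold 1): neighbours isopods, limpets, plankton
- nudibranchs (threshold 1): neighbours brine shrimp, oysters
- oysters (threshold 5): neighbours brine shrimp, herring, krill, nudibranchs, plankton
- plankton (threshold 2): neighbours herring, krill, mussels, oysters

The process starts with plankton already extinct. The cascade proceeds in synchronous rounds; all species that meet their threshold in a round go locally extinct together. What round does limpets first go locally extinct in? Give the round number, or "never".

Round 1 — plankton goes locally extinct (initial).
Round 2 — checking thresholds:
  herring: 1 of 5 neighbours < 4, holds.
  krill: 1 of 4 neighbours ≥ 1, goes locally extinct.
  mussels: 1 of 3 neighbours ≥ 1, goes locally extinct.
  oysters: 1 of 5 neighbours < 5, holds.
Round 3 — checking thresholds:
  brine shrimp: 1 of 4 neighbours < 4, holds.
  herring: 1 of 5 neighbours < 4, holds.
  isopods: 1 of 2 neighbours < 2, holds.
  limpets: 2 of 3 neighbours ≥ 2, goes locally extinct.
  oysters: 2 of 5 neighbours < 5, holds.
Round 4 — no new extinctions; cascade stops.

3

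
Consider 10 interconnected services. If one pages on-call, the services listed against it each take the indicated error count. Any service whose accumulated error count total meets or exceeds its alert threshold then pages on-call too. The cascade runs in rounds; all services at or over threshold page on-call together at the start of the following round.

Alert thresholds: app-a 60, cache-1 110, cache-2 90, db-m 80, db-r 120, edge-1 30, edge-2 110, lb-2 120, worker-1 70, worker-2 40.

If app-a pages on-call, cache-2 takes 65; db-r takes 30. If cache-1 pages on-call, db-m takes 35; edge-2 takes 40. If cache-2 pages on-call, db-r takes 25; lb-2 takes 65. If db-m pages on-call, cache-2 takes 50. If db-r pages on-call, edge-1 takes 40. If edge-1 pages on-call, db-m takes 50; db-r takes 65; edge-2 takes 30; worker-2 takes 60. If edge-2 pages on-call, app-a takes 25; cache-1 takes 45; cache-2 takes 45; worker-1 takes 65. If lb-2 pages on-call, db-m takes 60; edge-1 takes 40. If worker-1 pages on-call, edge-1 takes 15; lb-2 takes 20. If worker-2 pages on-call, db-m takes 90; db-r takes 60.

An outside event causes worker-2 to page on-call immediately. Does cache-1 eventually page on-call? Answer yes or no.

Round 1 — worker-2 pages on-call (initial).
  db-m: +90 → 90 ≥ 80
  db-r: +60 → 60 < 120
Round 2 — db-m pages on-call.
  cache-2: +50 → 50 < 90
No further pages.

no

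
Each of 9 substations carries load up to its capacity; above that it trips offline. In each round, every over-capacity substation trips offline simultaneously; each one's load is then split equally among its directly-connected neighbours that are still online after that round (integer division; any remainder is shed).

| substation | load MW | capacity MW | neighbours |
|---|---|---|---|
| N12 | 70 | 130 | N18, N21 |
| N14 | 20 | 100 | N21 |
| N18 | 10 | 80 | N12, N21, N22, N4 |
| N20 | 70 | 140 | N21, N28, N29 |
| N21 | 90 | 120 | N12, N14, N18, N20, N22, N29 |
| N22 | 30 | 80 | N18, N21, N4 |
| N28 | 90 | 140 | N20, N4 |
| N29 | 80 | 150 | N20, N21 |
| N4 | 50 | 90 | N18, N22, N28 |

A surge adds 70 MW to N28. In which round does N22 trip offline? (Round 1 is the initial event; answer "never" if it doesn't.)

3

Round 1 — N28 at 160 > 140. N28 trips offline.
  N28 sheds 160 MW to N20, N4: 80 each.
    N20: 70+80 = 150 > 140
    N4: 50+80 = 130 > 90
Round 2 — N20, N4 trip offline.
  N20 sheds 150 MW to N21, N29: 75 each.
    N21: 90+75 = 165 > 120
    N29: 80+75 = 155 > 150
  N4 sheds 130 MW to N18, N22: 65 each.
    N18: 10+65 = 75 ≤ 80
    N22: 30+65 = 95 > 80
Round 3 — N21, N22, N29 trip offline.
  N21 sheds 165 MW to N12, N14, N18: 55 each.
    N12: 70+55 = 125 ≤ 130
    N14: 20+55 = 75 ≤ 100
    N18: 75+55 = 130 > 80
  N22 sheds 95 MW to N18: 95 each.
    N18: 130+95 = 225 > 80
  N29 sheds 155 MW: no online neighbours, lost.
Round 4 — N18 trips offline.
  N18 sheds 225 MW to N12: 225 each.
    N12: 125+225 = 350 > 130
Round 5 — N12 trips offline.
  N12 sheds 350 MW: no online neighbours, lost.
No further trips.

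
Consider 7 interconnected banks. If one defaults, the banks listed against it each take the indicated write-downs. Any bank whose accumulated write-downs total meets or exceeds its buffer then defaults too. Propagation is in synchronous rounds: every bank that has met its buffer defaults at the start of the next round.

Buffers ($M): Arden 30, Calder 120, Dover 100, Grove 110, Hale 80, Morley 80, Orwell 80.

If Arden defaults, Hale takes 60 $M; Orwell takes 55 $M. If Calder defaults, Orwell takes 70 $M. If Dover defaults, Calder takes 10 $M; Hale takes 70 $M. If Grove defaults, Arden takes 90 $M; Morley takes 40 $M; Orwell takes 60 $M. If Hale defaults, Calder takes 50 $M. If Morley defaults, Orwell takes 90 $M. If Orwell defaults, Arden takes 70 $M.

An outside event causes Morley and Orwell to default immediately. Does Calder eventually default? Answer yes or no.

Round 1 — Morley, Orwell default (initial).
  Arden: +70 → 70 ≥ 30
Round 2 — Arden defaults.
  Hale: +60 → 60 < 80
No further defaults.

no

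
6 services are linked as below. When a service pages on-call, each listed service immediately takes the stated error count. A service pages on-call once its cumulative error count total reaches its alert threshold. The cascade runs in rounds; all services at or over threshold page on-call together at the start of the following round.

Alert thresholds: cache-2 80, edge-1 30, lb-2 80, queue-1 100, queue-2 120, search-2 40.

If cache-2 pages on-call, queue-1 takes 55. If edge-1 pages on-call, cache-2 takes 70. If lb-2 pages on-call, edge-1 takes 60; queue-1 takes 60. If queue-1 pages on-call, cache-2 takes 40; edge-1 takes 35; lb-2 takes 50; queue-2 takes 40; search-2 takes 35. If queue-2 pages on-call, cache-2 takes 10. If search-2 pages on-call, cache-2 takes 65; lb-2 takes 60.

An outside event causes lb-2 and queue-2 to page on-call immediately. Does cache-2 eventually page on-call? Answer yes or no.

yes

Round 1 — lb-2, queue-2 page on-call (initial).
  cache-2: +10 → 10 < 80
  edge-1: +60 → 60 ≥ 30
  queue-1: +60 → 60 < 100
Round 2 — edge-1 pages on-call.
  cache-2: +70 → 80 ≥ 80
Round 3 — cache-2 pages on-call.
  queue-1: +55 → 115 ≥ 100
Round 4 — queue-1 pages on-call.
  search-2: +35 → 35 < 40
No further pages.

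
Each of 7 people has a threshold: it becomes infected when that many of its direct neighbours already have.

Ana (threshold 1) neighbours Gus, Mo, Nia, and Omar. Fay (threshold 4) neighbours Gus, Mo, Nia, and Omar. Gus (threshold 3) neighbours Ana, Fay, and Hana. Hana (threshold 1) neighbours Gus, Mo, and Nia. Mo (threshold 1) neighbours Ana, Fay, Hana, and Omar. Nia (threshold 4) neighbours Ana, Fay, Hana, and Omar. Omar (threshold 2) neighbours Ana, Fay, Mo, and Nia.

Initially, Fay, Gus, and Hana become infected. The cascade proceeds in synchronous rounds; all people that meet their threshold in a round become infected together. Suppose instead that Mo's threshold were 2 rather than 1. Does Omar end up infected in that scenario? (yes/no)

yes

With Mo's threshold at 2:
Round 1 — Fay, Gus, Hana become infected (initial).
Round 2 — checking thresholds:
  Ana: 1 of 4 neighbours ≥ 1, becomes infected.
  Mo: 2 of 4 neighbours ≥ 2, becomes infected.
  Nia: 2 of 4 neighbours < 4, not yet.
  Omar: 1 of 4 neighbours < 2, not yet.
Round 3 — checking thresholds:
  Nia: 3 of 4 neighbours < 4, not yet.
  Omar: 3 of 4 neighbours ≥ 2, becomes infected.
Round 4 — checking thresholds:
  Nia: 4 of 4 neighbours ≥ 4, becomes infected.
Round 5 — no new infections; cascade stops.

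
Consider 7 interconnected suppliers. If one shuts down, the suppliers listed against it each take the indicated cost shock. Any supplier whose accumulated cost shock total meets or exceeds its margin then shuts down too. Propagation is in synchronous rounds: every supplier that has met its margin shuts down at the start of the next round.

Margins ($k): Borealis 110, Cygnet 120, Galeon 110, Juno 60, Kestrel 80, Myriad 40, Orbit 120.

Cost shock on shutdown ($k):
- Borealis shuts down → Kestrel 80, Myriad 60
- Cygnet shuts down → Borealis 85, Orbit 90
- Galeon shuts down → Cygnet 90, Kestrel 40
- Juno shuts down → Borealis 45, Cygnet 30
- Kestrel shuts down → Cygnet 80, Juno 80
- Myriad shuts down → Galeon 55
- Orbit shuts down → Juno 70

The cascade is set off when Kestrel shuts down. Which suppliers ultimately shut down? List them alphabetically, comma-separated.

Round 1 — Kestrel shuts down (initial).
  Cygnet: +80 → 80 < 120
  Juno: +80 → 80 ≥ 60
Round 2 — Juno shuts down.
  Borealis: +45 → 45 < 110
  Cygnet: +30 → 110 < 120
No further shutdowns.

Juno, Kestrel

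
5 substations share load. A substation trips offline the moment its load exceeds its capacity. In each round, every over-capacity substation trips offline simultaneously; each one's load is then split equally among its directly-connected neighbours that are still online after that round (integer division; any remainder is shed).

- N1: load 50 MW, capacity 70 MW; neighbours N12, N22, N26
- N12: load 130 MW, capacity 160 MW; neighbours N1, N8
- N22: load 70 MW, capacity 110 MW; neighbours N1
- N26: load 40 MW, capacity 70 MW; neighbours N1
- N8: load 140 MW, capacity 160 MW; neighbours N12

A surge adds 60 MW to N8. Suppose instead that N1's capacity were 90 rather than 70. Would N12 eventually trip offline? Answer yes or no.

yes

With N1's capacity at 90:
Round 1 — N8 at 200 > 160. N8 trips offline.
  N8 sheds 200 MW to N12: 200 each.
    N12: 130+200 = 330 > 160
Round 2 — N12 trips offline.
  N12 sheds 330 MW to N1: 330 each.
    N1: 50+330 = 380 > 90
Round 3 — N1 trips offline.
  N1 sheds 380 MW to N22, N26: 190 each.
    N22: 70+190 = 260 > 110
    N26: 40+190 = 230 > 70
Round 4 — N22, N26 trip offline.
  N22 sheds 260 MW: no online neighbours, lost.
  N26 sheds 230 MW: no online neighbours, lost.
No further trips.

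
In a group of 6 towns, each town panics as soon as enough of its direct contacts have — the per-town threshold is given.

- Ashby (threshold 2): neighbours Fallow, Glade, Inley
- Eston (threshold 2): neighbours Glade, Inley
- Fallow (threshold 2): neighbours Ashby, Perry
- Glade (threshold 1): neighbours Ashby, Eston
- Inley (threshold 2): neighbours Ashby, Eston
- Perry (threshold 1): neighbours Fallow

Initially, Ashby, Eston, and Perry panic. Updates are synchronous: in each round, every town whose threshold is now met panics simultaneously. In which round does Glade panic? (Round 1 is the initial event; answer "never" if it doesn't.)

Round 1 — Ashby, Eston, Perry panic (initial).
Round 2 — checking thresholds:
  Fallow: 2 of 2 neighbours ≥ 2, panics.
  Glade: 2 of 2 neighbours ≥ 1, panics.
  Inley: 2 of 2 neighbours ≥ 2, panics.
Round 3 — no new panics; cascade stops.

2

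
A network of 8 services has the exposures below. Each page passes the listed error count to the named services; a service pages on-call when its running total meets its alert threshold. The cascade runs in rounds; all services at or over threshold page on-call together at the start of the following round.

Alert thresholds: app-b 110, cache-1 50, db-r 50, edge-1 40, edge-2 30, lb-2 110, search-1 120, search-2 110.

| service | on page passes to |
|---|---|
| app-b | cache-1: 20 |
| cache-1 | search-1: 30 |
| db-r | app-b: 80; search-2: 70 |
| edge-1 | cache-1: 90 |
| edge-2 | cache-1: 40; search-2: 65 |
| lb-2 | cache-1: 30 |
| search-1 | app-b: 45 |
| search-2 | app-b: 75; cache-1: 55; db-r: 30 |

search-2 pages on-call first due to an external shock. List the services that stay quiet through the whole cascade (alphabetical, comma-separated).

Round 1 — search-2 pages on-call (initial).
  app-b: +75 → 75 < 110
  cache-1: +55 → 55 ≥ 50
  db-r: +30 → 30 < 50
Round 2 — cache-1 pages on-call.
  search-1: +30 → 30 < 120
No further pages.

app-b, db-r, edge-1, edge-2, lb-2, search-1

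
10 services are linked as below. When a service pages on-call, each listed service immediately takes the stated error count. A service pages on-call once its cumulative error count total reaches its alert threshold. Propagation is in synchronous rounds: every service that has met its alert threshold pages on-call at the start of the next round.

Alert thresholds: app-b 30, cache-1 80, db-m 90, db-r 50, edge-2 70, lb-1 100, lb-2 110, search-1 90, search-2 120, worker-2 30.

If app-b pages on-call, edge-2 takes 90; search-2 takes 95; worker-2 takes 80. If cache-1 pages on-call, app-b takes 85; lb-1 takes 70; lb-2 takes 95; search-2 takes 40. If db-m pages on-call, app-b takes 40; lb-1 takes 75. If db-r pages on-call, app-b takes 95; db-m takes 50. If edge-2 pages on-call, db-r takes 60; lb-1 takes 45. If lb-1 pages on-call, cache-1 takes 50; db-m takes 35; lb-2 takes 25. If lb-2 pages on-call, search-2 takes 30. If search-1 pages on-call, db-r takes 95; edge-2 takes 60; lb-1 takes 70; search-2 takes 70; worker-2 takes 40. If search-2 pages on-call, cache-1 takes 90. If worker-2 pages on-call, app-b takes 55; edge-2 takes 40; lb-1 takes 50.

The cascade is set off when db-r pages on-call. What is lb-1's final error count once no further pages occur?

Round 1 — db-r pages on-call (initial).
  app-b: +95 → 95 ≥ 30
  db-m: +50 → 50 < 90
Round 2 — app-b pages on-call.
  edge-2: +90 → 90 ≥ 70
  search-2: +95 → 95 < 120
  worker-2: +80 → 80 ≥ 30
Round 3 — edge-2, worker-2 page on-call.
  lb-1: +45+50 → 95 < 100
No further pages.

95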